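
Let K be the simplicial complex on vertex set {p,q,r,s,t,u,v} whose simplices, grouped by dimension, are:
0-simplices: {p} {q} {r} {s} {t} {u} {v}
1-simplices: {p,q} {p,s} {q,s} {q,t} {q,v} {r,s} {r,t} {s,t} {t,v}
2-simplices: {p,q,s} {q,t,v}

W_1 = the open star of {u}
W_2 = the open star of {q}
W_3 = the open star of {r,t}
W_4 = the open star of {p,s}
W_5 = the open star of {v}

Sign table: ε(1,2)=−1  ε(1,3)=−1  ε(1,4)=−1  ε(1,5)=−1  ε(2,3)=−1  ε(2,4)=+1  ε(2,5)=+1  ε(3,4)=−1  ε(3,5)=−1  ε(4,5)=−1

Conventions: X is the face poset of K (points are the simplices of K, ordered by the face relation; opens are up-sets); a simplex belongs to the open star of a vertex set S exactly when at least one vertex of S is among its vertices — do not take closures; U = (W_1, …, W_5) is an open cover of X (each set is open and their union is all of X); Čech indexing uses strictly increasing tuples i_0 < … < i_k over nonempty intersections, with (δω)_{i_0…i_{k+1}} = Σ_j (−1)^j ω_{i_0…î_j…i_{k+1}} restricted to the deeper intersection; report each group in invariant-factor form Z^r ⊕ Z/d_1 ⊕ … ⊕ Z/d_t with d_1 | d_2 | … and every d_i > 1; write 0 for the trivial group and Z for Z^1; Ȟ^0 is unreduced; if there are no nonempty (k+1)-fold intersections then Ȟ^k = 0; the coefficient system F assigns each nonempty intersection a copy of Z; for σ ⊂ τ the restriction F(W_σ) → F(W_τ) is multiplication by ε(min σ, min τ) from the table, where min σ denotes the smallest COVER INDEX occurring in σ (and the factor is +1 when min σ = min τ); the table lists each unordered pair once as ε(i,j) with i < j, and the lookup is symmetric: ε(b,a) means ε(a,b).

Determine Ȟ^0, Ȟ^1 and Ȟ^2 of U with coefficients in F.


Ȟ^0(U;F) ≅ Z^2, Ȟ^1(U;F) ≅ Z, Ȟ^2(U;F) ≅ 0

nonempty intersections:
  W1={{u}} W2={{q},{p,q},{q,s},{q,t},{q,v},{p,q,s},{q,t,v}} W3={{r},{t},{q,t},{r,s},{r,t},{s,t},{t,v},{q,t,v}} W4={{p},{s},{p,q},{p,s},{q,s},{r,s},{s,t},{p,q,s}} W5={{v},{q,v},{t,v},{q,t,v}}
  W23={{q,t},{q,t,v}} W24={{p,q},{q,s},{p,q,s}} W25={{q,v},{q,t,v}} W34={{r,s},{s,t}} W35={{t,v},{q,t,v}}
  W235={{q,t,v}}
C dims 5,5,1; δ0: rk 3, SNF 1^3; δ1: rk 1, SNF 1^1
Ȟ^0: (5−3)−0=2 ⇒ Z^2
Ȟ^1: (5−1)−3=1 ⇒ Z
Ȟ^2: (1−0)−1=0 ⇒ 0


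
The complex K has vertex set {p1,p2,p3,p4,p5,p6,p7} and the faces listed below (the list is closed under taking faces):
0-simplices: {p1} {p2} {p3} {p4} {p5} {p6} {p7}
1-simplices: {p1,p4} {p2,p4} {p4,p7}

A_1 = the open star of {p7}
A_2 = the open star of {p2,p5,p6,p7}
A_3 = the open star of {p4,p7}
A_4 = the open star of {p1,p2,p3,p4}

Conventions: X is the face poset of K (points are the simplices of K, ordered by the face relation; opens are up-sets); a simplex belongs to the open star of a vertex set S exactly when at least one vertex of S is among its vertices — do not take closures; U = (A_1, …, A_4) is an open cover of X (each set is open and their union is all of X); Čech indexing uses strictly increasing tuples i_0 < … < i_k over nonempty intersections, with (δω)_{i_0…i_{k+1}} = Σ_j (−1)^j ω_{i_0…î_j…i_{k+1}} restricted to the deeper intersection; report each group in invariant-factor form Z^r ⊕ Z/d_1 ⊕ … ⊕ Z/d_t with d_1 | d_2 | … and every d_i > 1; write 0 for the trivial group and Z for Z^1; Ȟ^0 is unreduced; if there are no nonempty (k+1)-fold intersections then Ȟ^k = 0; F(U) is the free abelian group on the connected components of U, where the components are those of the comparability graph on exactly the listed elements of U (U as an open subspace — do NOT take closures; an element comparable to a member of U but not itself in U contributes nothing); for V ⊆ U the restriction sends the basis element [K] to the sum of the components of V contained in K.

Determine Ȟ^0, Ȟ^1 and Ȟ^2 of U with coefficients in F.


nonempty intersections:
  A1={{p7},{p4,p7}} A2={{p2},{p5},{p6},{p7},{p2,p4},{p4,p7}} A3={{p4},{p7},{p1,p4},{p2,p4},{p4,p7}} A4={{p1},{p2},{p3},{p4},{p1,p4},{p2,p4},{p4,p7}}
  A12={{p7},{p4,p7}} A13={{p7},{p4,p7}} A14={{p4,p7}} A23={{p7},{p2,p4},{p4,p7}} A24={{p2},{p2,p4},{p4,p7}} A34={{p4},{p1,p4},{p2,p4},{p4,p7}}
  A123={{p7},{p4,p7}} A124={{p4,p7}} A134={{p4,p7}} A234={{p2,p4},{p4,p7}}
  A1234={{p4,p7}}
components per intersection:
  A1: {{p7},{p4,p7}}
  A2: {{p2},{p2,p4}} {{p5}} {{p6}} {{p7},{p4,p7}}
  A3: {{p4},{p7},{p1,p4},{p2,p4},{p4,p7}}
  A4: {{p1},{p2},{p4},{p1,p4},{p2,p4},{p4,p7}} {{p3}}
  A12: {{p7},{p4,p7}}
  A13: {{p7},{p4,p7}}
  A14: {{p4,p7}}
  A23: {{p7},{p4,p7}} {{p2,p4}}
  A24: {{p2},{p2,p4}} {{p4,p7}}
  A34: {{p4},{p1,p4},{p2,p4},{p4,p7}}
  A123: {{p7},{p4,p7}}
  A124: {{p4,p7}}
  A134: {{p4,p7}}
  A234: {{p2,p4}} {{p4,p7}}
  A1234: {{p4,p7}}
C dims 8,8,5,1; δ0: rk 4, SNF 1^4; δ1: rk 4, SNF 1^4; δ2: rk 1, SNF 1^1
Ȟ^0: (8−4)−0=4 ⇒ Z^4
Ȟ^1: (8−4)−4=0 ⇒ 0
Ȟ^2: (5−1)−4=0 ⇒ 0

Ȟ^0 = Z^4; Ȟ^1 = 0; Ȟ^2 = 0


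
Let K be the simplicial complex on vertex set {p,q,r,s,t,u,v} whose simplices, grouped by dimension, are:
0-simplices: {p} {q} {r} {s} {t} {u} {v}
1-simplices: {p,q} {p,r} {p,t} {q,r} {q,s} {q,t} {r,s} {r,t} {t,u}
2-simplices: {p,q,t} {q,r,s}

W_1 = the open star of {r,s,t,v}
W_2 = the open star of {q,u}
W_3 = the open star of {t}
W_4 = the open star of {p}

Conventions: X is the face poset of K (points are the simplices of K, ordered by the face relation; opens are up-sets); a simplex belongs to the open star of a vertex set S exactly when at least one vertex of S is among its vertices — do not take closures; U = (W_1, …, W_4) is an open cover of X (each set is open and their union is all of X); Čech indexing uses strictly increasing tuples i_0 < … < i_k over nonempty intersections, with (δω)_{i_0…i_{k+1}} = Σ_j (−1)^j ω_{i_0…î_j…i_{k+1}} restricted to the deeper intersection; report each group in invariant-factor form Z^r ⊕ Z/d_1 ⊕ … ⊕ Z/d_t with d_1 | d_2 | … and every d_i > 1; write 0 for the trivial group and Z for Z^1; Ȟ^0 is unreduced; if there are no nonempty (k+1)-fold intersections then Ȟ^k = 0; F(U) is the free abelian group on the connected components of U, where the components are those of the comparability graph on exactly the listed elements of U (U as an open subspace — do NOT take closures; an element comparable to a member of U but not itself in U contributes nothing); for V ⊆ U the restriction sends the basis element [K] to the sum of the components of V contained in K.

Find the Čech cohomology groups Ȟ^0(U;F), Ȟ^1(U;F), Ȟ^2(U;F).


nonempty intersections:
  W1={{r},{s},{t},{v},{p,r},{p,t},{q,r},{q,s},{q,t},{r,s},{r,t},{t,u},{p,q,t},{q,r,s}} W2={{q},{u},{p,q},{q,r},{q,s},{q,t},{t,u},{p,q,t},{q,r,s}} W3={{t},{p,t},{q,t},{r,t},{t,u},{p,q,t}} W4={{p},{p,q},{p,r},{p,t},{p,q,t}}
  W12={{q,r},{q,s},{q,t},{t,u},{p,q,t},{q,r,s}} W13={{t},{p,t},{q,t},{r,t},{t,u},{p,q,t}} W14={{p,r},{p,t},{p,q,t}} W23={{q,t},{t,u},{p,q,t}} W24={{p,q},{p,q,t}} W34={{p,t},{p,q,t}}
  W123={{q,t},{t,u},{p,q,t}} W124={{p,q,t}} W134={{p,t},{p,q,t}} W234={{p,q,t}}
  W1234={{p,q,t}}
components per intersection:
  W1: {{r},{s},{t},{p,r},{p,t},{q,r},{q,s},{q,t},{r,s},{r,t},{t,u},{p,q,t},{q,r,s}} {{v}}
  W2: {{q},{p,q},{q,r},{q,s},{q,t},{p,q,t},{q,r,s}} {{u},{t,u}}
  W3: {{t},{p,t},{q,t},{r,t},{t,u},{p,q,t}}
  W4: {{p},{p,q},{p,r},{p,t},{p,q,t}}
  W12: {{q,r},{q,s},{q,r,s}} {{q,t},{p,q,t}} {{t,u}}
  W13: {{t},{p,t},{q,t},{r,t},{t,u},{p,q,t}}
  W14: {{p,r}} {{p,t},{p,q,t}}
  W23: {{q,t},{p,q,t}} {{t,u}}
  W24: {{p,q},{p,q,t}}
  W34: {{p,t},{p,q,t}}
  W123: {{q,t},{p,q,t}} {{t,u}}
  W124: {{p,q,t}}
  W134: {{p,t},{p,q,t}}
  W234: {{p,q,t}}
  W1234: {{p,q,t}}
C dims 6,10,5,1; δ0: rk 4, SNF 1^4; δ1: rk 4, SNF 1^4; δ2: rk 1, SNF 1^1
Ȟ^0: (6−4)−0=2 ⇒ Z^2
Ȟ^1: (10−4)−4=2 ⇒ Z^2
Ȟ^2: (5−1)−4=0 ⇒ 0

Ȟ^0 = Z^2, Ȟ^1 = Z^2, Ȟ^2 = 0


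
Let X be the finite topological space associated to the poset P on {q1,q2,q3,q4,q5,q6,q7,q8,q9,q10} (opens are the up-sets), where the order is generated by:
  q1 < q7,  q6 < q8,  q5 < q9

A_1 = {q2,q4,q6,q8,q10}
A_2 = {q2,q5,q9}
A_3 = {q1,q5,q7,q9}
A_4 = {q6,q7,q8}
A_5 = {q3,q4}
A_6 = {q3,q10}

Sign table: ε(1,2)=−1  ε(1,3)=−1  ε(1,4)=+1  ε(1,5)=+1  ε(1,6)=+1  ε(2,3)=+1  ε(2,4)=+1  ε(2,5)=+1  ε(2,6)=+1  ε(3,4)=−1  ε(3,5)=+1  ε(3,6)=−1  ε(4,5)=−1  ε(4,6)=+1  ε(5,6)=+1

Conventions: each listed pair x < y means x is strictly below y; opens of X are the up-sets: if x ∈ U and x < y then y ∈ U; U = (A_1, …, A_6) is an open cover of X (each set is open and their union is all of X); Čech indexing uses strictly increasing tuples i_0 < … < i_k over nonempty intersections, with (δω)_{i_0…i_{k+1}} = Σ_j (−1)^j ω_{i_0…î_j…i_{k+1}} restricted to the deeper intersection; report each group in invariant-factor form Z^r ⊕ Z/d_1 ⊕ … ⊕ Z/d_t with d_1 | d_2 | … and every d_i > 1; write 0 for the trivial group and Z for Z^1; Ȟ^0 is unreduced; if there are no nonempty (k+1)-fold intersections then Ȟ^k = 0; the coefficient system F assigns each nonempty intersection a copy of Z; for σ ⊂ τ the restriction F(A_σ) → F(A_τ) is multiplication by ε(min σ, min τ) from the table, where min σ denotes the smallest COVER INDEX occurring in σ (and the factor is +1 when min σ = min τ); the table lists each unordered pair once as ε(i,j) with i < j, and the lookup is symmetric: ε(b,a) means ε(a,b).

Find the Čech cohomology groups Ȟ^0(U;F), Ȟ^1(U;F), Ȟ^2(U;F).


Ȟ^0 ≅ Z,  Ȟ^1 ≅ Z^2,  Ȟ^2 ≅ 0

cover nerve:
  A12={q2} A14={q6,q8} A15={q4} A16={q10} A23={q5,q9} A34={q7} A56={q3}
C dims 6,7; δ0: rk 5, SNF 1^5
Ȟ^0: (6−5)−0=1 ⇒ Z
Ȟ^1: (7−0)−5=2 ⇒ Z^2
Ȟ^2: (0−0)−0=0 ⇒ 0


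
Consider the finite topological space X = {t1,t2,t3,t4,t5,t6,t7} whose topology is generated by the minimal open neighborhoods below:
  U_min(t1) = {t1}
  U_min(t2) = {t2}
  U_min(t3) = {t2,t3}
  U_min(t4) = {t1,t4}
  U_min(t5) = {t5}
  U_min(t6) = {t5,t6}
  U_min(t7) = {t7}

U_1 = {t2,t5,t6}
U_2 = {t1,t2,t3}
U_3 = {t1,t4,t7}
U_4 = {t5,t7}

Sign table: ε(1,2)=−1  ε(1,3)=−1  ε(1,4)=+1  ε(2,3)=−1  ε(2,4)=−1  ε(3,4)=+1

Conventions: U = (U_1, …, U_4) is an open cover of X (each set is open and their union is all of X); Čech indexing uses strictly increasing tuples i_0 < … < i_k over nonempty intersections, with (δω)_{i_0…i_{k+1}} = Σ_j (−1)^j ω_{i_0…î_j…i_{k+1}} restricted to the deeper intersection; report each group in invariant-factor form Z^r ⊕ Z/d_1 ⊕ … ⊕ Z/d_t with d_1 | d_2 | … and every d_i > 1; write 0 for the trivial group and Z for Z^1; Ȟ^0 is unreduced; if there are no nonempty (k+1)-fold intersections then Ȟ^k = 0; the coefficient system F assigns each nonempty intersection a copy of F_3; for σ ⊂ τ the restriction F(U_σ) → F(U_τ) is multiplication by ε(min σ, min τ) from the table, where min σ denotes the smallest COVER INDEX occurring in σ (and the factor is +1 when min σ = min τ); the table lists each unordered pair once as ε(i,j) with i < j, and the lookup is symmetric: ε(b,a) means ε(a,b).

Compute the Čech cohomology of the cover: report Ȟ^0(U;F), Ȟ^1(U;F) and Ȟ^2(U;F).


Ȟ^0(U;F) ≅ Z/3, Ȟ^1(U;F) ≅ Z/3 and Ȟ^2(U;F) ≅ 0

nerve of the cover:
  U12={t2} U14={t5} U23={t1} U34={t7}
C dims 4,4; δ0: rk_F3 3
Ȟ^0 = (4 − 3) − 0 = 1, so Ȟ^0 ≅ Z/3
Ȟ^1 = (4 − 0) − 3 = 1, so Ȟ^1 ≅ Z/3
Ȟ^2 = (0 − 0) − 0 = 0, so Ȟ^2 ≅ 0


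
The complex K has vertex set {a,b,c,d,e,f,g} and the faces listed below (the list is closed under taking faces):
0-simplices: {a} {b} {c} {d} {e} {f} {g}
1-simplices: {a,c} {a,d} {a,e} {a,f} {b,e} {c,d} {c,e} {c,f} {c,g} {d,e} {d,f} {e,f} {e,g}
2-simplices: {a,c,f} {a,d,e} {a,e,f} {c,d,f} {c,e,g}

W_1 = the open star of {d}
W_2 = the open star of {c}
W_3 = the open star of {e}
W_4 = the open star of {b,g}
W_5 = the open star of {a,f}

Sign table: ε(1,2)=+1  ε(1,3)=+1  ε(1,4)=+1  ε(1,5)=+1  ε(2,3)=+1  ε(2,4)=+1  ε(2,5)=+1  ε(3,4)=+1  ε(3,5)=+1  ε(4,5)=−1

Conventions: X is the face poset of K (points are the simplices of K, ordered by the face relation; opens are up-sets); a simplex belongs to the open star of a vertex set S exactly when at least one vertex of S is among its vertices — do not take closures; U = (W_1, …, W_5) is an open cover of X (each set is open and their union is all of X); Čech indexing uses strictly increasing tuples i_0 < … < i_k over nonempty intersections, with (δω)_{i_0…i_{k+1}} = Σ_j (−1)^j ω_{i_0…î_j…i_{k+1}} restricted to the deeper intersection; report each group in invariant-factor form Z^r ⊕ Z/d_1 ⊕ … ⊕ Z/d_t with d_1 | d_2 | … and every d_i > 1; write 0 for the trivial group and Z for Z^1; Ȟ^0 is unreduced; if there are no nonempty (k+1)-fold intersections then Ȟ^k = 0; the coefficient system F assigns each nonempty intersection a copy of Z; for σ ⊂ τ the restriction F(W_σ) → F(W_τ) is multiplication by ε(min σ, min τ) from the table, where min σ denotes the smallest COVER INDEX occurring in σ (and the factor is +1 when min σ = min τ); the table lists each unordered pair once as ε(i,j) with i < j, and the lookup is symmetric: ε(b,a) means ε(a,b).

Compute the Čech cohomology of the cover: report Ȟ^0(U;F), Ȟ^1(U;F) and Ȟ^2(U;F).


nerve simplices:
  W1={{d},{a,d},{c,d},{d,e},{d,f},{a,d,e},{c,d,f}} W2={{c},{a,c},{c,d},{c,e},{c,f},{c,g},{a,c,f},{c,d,f},{c,e,g}} W3={{e},{a,e},{b,e},{c,e},{d,e},{e,f},{e,g},{a,d,e},{a,e,f},{c,e,g}} W4={{b},{g},{b,e},{c,g},{e,g},{c,e,g}} W5={{a},{f},{a,c},{a,d},{a,e},{a,f},{c,f},{d,f},{e,f},{a,c,f},{a,d,e},{a,e,f},{c,d,f}}
  W12={{c,d},{c,d,f}} W13={{d,e},{a,d,e}} W15={{a,d},{d,f},{a,d,e},{c,d,f}} W23={{c,e},{c,e,g}} W24={{c,g},{c,e,g}} W25={{a,c},{c,f},{a,c,f},{c,d,f}} W34={{b,e},{e,g},{c,e,g}} W35={{a,e},{e,f},{a,d,e},{a,e,f}}
  W125={{c,d,f}} W135={{a,d,e}} W234={{c,e,g}}
C dims 5,8,3; δ0: rk 4, SNF 1^4; δ1: rk 3, SNF 1^3
degree 0: 5−4−0 = 1 → Ȟ^0 ≅ Z
degree 1: 8−3−4 = 1 → Ȟ^1 ≅ Z
degree 2: 3−0−3 = 0 → Ȟ^2 ≅ 0

Ȟ^0(U;F) ≅ Z; Ȟ^1(U;F) ≅ Z; Ȟ^2(U;F) ≅ 0


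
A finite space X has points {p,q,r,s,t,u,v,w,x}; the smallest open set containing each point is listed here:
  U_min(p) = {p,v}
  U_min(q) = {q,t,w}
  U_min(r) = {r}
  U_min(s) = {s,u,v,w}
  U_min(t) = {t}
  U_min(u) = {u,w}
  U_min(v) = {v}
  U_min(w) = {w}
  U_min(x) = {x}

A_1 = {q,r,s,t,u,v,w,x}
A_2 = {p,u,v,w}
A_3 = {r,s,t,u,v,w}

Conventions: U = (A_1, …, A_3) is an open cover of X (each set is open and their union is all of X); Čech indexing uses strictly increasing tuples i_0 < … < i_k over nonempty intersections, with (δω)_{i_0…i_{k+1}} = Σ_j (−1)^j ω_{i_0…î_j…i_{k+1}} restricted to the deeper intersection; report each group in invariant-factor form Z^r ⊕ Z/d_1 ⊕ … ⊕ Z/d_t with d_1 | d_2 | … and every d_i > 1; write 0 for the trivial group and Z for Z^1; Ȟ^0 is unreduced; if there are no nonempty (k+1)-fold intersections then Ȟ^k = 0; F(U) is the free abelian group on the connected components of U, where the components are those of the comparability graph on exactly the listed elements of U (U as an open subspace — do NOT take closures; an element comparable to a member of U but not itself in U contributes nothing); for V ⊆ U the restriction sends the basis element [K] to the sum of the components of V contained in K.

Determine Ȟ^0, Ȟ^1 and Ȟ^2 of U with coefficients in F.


nonempty overlaps:
  A12={u,v,w} A13={r,s,t,u,v,w} A23={u,v,w}
  A123={u,v,w}
components per intersection:
  A1: {q,s,t,u,v,w} {r} {x}
  A2: {p,v} {u,w}
  A3: {r} {s,u,v,w} {t}
  A12: {u,w} {v}
  A13: {r} {s,u,v,w} {t}
  A23: {u,w} {v}
  A123: {u,w} {v}
C dims 8,7,2; δ0: rk 5, SNF 1^5; δ1: rk 2, SNF 1^2
degree 0: 8−5−0 = 3 → Ȟ^0 ≅ Z^3
degree 1: 7−2−5 = 0 → Ȟ^1 ≅ 0
degree 2: 2−0−2 = 0 → Ȟ^2 ≅ 0

Ȟ^0(U;F) ≅ Z^3,  Ȟ^1(U;F) ≅ 0,  Ȟ^2(U;F) ≅ 0


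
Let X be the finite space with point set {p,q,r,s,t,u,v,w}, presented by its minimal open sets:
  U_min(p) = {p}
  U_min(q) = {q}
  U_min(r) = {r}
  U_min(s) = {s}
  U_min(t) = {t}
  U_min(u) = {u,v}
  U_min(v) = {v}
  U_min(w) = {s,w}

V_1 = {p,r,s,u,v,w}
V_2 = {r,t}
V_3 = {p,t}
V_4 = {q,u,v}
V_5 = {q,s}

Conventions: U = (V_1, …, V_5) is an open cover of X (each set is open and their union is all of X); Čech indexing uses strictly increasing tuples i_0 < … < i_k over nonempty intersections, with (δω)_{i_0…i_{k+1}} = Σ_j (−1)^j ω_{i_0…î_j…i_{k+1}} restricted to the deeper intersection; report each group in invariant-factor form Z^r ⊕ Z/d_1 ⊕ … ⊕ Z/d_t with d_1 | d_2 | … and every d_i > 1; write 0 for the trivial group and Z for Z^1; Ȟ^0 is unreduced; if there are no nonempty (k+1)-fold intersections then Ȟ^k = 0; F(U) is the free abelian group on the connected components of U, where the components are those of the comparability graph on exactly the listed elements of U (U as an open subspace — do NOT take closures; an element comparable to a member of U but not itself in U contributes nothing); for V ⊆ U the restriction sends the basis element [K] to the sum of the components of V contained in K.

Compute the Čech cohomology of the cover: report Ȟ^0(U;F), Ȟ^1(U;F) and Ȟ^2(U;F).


nerve of the cover:
  V12={r} V13={p} V14={u,v} V15={s} V23={t} V45={q}
components per intersection:
  V1: {p} {r} {s,w} {u,v}
  V2: {r} {t}
  V3: {p} {t}
  V4: {q} {u,v}
  V5: {q} {s}
  V12: {r}
  V13: {p}
  V14: {u,v}
  V15: {s}
  V23: {t}
  V45: {q}
C dims 12,6; δ0: rk 6, SNF 1^6
Ȟ^0 = (12 − 6) − 0 = 6, so Ȟ^0 ≅ Z^6
Ȟ^1 = (6 − 0) − 6 = 0, so Ȟ^1 ≅ 0
Ȟ^2 = (0 − 0) − 0 = 0, so Ȟ^2 ≅ 0

Ȟ^0 ≅ Z^6, Ȟ^1 ≅ 0, Ȟ^2 ≅ 0


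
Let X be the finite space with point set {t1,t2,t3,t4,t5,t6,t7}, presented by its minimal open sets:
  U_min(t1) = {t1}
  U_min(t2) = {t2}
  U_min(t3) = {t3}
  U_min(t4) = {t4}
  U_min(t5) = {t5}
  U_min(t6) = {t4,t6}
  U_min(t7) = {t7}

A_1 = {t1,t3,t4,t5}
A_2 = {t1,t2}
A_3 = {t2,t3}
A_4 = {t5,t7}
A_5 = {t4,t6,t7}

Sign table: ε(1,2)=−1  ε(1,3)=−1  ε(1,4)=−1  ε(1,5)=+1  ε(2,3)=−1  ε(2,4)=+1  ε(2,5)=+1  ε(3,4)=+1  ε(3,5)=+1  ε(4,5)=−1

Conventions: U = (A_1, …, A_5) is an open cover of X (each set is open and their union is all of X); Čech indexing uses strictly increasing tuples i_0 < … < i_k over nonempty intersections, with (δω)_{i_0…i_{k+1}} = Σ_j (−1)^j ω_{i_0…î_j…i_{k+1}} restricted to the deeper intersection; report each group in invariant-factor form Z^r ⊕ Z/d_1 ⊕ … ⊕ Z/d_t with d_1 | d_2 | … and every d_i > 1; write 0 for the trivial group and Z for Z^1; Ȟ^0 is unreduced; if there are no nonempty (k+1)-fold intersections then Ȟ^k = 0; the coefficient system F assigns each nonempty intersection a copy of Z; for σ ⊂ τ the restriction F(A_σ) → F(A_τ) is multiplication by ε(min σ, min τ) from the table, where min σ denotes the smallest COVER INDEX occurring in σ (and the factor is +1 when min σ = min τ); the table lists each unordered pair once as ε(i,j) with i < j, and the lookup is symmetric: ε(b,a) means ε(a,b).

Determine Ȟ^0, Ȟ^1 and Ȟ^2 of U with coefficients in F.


nerve of the cover:
  A12={t1} A13={t3} A14={t5} A15={t4} A23={t2} A45={t7}
C dims 5,6; δ0: rk 5, SNF 1^4·2
Ȟ^0 = (5 − 5) − 0 = 0, so Ȟ^0 ≅ 0
Ȟ^1 = (6 − 0) − 5 = 1 plus torsion [2], so Ȟ^1 ≅ Z ⊕ Z/2
Ȟ^2 = (0 − 0) − 0 = 0, so Ȟ^2 ≅ 0

Ȟ^0 ≅ 0, Ȟ^1 ≅ Z ⊕ Z/2 and Ȟ^2 ≅ 0


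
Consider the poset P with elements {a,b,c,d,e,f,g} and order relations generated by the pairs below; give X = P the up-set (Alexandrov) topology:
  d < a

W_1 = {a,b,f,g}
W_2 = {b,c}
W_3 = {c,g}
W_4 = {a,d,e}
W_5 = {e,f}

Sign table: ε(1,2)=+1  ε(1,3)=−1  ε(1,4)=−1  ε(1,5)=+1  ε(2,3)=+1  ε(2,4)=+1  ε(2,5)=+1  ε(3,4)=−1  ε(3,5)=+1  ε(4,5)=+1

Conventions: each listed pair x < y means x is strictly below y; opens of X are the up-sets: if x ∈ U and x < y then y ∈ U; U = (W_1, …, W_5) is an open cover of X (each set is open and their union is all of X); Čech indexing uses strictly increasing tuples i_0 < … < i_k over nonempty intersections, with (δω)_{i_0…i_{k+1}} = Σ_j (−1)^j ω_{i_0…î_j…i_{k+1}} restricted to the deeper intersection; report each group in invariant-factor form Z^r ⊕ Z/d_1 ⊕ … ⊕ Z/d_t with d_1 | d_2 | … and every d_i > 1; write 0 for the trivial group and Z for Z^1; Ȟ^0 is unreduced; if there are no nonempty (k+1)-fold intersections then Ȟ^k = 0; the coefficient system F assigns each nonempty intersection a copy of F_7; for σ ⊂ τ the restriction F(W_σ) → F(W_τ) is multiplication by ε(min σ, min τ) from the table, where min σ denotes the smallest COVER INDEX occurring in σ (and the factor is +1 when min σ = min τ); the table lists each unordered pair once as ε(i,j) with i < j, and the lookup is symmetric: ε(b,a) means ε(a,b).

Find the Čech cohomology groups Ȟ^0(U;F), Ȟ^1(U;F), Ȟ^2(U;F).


Ȟ^0 ≅ 0, Ȟ^1 ≅ Z/7, Ȟ^2 ≅ 0

intersection data:
  W12={b} W13={g} W14={a} W15={f} W23={c} W45={e}
C dims 5,6; δ0: rk_F7 5
Ȟ^0 = (5 − 5) − 0 = 0, so Ȟ^0 ≅ 0
Ȟ^1 = (6 − 0) − 5 = 1, so Ȟ^1 ≅ Z/7
Ȟ^2 = (0 − 0) − 0 = 0, so Ȟ^2 ≅ 0


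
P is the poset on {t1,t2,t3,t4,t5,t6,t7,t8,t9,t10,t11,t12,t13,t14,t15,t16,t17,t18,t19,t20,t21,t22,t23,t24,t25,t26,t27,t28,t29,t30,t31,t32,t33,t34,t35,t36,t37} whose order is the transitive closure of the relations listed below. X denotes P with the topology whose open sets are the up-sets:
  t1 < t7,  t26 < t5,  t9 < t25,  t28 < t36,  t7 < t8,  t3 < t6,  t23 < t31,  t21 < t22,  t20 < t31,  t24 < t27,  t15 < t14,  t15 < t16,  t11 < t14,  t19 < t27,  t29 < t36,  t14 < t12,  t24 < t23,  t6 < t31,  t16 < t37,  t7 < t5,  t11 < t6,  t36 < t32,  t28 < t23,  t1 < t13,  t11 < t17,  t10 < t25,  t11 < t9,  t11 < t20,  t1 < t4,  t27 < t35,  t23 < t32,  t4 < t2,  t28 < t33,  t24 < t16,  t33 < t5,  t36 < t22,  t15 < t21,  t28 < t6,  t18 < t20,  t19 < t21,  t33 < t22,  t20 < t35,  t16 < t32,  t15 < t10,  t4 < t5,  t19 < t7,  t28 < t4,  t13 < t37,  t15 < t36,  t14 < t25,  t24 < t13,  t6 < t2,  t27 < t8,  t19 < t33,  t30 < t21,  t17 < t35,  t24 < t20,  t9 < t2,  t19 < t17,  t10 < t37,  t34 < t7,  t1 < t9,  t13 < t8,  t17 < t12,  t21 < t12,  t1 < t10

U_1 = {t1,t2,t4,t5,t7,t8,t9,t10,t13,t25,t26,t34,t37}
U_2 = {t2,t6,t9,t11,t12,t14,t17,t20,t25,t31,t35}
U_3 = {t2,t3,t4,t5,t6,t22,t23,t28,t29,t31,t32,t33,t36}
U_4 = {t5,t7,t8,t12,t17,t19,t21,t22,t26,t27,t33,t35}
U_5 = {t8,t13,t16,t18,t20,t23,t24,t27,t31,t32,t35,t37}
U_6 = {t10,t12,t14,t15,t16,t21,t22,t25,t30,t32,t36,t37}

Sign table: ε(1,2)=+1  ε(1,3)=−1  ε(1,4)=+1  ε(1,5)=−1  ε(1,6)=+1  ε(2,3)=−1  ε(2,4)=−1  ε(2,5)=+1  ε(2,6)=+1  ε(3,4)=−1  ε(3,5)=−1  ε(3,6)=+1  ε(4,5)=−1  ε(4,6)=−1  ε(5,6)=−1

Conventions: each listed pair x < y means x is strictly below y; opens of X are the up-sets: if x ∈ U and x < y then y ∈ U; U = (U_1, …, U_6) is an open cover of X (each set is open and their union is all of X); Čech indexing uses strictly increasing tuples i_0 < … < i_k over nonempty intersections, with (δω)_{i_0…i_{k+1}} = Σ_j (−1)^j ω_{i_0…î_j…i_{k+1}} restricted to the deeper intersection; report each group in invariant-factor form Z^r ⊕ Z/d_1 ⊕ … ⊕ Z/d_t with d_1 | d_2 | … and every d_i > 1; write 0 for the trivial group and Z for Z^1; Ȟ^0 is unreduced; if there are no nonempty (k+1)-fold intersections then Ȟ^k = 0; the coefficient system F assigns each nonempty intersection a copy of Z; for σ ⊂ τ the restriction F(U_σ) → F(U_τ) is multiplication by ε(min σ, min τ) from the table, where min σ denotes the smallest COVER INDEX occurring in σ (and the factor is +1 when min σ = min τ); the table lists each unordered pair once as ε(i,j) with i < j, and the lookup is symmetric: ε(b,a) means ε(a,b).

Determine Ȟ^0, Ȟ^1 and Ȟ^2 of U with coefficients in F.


nonempty intersections:
  U12={t2,t9,t25} U13={t2,t4,t5} U14={t5,t7,t8,t26} U15={t8,t13,t37} U16={t10,t25,t37} U23={t2,t6,t31} U24={t12,t17,t35} U25={t20,t31,t35} U26={t12,t14,t25} U34={t5,t22,t33} U35={t23,t31,t32} U36={t22,t32,t36} U45={t8,t27,t35} U46={t12,t21,t22} U56={t16,t32,t37}
  U123={t2} U126={t25} U134={t5} U145={t8} U156={t37} U235={t31} U245={t35} U246={t12} U346={t22} U356={t32}
C dims 6,15,10; δ0: rk 6, SNF 1^5·2; δ1: rk 9, SNF 1^9
Ȟ^0: (6−6)−0=0 ⇒ 0
Ȟ^1: (15−9)−6=0 plus torsion [2] ⇒ Z/2
Ȟ^2: (10−0)−9=1 ⇒ Z

Ȟ^0(U;F) ≅ 0; Ȟ^1(U;F) ≅ Z/2; Ȟ^2(U;F) ≅ Z


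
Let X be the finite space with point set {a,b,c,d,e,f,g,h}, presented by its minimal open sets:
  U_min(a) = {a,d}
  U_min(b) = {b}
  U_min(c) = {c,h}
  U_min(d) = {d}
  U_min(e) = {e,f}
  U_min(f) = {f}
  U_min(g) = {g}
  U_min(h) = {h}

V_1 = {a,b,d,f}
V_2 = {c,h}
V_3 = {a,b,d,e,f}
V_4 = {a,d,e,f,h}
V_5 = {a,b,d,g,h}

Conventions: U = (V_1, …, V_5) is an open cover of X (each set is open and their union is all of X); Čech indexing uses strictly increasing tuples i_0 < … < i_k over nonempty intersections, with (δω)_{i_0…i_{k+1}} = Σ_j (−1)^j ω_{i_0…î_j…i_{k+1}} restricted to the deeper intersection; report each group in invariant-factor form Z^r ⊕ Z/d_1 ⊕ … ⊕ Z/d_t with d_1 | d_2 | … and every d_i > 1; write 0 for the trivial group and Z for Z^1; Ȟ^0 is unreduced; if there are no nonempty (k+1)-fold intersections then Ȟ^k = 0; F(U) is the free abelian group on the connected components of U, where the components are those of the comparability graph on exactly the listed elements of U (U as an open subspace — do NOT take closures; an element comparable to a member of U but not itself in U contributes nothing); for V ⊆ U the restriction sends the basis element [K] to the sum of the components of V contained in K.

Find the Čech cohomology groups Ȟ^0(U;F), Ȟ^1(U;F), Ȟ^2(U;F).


Ȟ^0 = Z^5, Ȟ^1 = 0, Ȟ^2 = 0

nonempty intersections:
  V13={a,b,d,f} V14={a,d,f} V15={a,b,d} V24={h} V25={h} V34={a,d,e,f} V35={a,b,d} V45={a,d,h}
  V134={a,d,f} V135={a,b,d} V145={a,d} V245={h} V345={a,d}
  V1345={a,d}
components per intersection:
  V1: {a,d} {b} {f}
  V2: {c,h}
  V3: {a,d} {b} {e,f}
  V4: {a,d} {e,f} {h}
  V5: {a,d} {b} {g} {h}
  V13: {a,d} {b} {f}
  V14: {a,d} {f}
  V15: {a,d} {b}
  V24: {h}
  V25: {h}
  V34: {a,d} {e,f}
  V35: {a,d} {b}
  V45: {a,d} {h}
  V134: {a,d} {f}
  V135: {a,d} {b}
  V145: {a,d}
  V245: {h}
  V345: {a,d}
  V1345: {a,d}
C dims 14,15,7,1; δ0: rk 9, SNF 1^9; δ1: rk 6, SNF 1^6; δ2: rk 1, SNF 1^1
Ȟ^0: (14−9)−0=5 ⇒ Z^5
Ȟ^1: (15−6)−9=0 ⇒ 0
Ȟ^2: (7−1)−6=0 ⇒ 0


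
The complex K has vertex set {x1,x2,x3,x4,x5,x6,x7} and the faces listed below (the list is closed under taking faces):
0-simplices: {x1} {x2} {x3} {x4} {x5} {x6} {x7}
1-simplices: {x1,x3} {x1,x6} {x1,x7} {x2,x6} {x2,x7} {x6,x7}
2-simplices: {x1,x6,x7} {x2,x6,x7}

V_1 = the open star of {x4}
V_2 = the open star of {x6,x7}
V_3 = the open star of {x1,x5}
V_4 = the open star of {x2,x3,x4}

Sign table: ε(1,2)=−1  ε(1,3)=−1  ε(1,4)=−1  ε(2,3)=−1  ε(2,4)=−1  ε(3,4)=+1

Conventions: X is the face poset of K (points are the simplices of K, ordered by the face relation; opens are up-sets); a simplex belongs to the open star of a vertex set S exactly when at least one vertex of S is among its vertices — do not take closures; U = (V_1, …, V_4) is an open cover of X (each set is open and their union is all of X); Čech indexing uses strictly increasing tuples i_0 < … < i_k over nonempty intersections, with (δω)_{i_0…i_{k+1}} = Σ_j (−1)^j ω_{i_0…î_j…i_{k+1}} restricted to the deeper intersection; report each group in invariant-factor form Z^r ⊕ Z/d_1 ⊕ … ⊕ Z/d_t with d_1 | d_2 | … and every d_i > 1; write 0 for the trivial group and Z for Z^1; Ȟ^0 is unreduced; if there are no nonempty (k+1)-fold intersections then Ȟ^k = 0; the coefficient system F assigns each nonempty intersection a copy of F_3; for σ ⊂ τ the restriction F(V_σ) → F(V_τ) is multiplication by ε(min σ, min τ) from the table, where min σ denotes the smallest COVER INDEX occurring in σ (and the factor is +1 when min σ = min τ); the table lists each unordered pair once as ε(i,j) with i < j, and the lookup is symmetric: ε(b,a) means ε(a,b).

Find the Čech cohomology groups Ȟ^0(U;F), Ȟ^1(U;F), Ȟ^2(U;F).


nonempty intersections:
  V1={{x4}} V2={{x6},{x7},{x1,x6},{x1,x7},{x2,x6},{x2,x7},{x6,x7},{x1,x6,x7},{x2,x6,x7}} V3={{x1},{x5},{x1,x3},{x1,x6},{x1,x7},{x1,x6,x7}} V4={{x2},{x3},{x4},{x1,x3},{x2,x6},{x2,x7},{x2,x6,x7}}
  V14={{x4}} V23={{x1,x6},{x1,x7},{x1,x6,x7}} V24={{x2,x6},{x2,x7},{x2,x6,x7}} V34={{x1,x3}}
C dims 4,4; δ0: rk_F3 3
Ȟ^0: (4−3)−0=1 ⇒ Z/3
Ȟ^1: (4−0)−3=1 ⇒ Z/3
Ȟ^2: (0−0)−0=0 ⇒ 0

Ȟ^0(U;F) ≅ Z/3,  Ȟ^1(U;F) ≅ Z/3,  Ȟ^2(U;F) ≅ 0


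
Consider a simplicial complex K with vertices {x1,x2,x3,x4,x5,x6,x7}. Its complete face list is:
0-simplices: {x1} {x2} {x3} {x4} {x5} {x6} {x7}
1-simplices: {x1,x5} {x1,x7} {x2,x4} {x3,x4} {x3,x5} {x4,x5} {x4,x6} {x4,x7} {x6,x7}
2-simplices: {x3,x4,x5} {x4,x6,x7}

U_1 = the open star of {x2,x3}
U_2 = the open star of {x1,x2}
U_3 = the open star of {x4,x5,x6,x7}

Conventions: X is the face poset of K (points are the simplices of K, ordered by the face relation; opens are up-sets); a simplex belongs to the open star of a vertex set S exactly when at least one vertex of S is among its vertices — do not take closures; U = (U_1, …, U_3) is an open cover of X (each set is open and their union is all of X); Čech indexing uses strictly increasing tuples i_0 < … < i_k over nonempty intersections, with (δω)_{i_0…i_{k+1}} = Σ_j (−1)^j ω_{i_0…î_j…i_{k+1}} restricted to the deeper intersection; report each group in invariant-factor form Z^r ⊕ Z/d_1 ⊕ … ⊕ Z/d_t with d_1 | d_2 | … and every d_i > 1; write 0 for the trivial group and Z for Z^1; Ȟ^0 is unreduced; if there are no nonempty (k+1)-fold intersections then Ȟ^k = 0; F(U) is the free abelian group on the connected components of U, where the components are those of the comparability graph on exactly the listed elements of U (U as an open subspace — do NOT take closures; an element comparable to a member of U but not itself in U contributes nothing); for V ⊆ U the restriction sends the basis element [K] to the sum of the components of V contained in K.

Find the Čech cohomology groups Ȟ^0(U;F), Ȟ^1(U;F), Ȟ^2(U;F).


intersection data:
  U1={{x2},{x3},{x2,x4},{x3,x4},{x3,x5},{x3,x4,x5}} U2={{x1},{x2},{x1,x5},{x1,x7},{x2,x4}} U3={{x4},{x5},{x6},{x7},{x1,x5},{x1,x7},{x2,x4},{x3,x4},{x3,x5},{x4,x5},{x4,x6},{x4,x7},{x6,x7},{x3,x4,x5},{x4,x6,x7}}
  U12={{x2},{x2,x4}} U13={{x2,x4},{x3,x4},{x3,x5},{x3,x4,x5}} U23={{x1,x5},{x1,x7},{x2,x4}}
  U123={{x2,x4}}
components per intersection:
  U1: {{x2},{x2,x4}} {{x3},{x3,x4},{x3,x5},{x3,x4,x5}}
  U2: {{x1},{x1,x5},{x1,x7}} {{x2},{x2,x4}}
  U3: {{x4},{x5},{x6},{x7},{x1,x5},{x1,x7},{x2,x4},{x3,x4},{x3,x5},{x4,x5},{x4,x6},{x4,x7},{x6,x7},{x3,x4,x5},{x4,x6,x7}}
  U12: {{x2},{x2,x4}}
  U13: {{x2,x4}} {{x3,x4},{x3,x5},{x3,x4,x5}}
  U23: {{x1,x5}} {{x1,x7}} {{x2,x4}}
  U123: {{x2,x4}}
C dims 5,6,1; δ0: rk 4, SNF 1^4; δ1: rk 1, SNF 1^1
Ȟ^0 = (5 − 4) − 0 = 1, so Ȟ^0 ≅ Z
Ȟ^1 = (6 − 1) − 4 = 1, so Ȟ^1 ≅ Z
Ȟ^2 = (1 − 0) − 1 = 0, so Ȟ^2 ≅ 0

Ȟ^0 ≅ Z; Ȟ^1 ≅ Z; Ȟ^2 ≅ 0


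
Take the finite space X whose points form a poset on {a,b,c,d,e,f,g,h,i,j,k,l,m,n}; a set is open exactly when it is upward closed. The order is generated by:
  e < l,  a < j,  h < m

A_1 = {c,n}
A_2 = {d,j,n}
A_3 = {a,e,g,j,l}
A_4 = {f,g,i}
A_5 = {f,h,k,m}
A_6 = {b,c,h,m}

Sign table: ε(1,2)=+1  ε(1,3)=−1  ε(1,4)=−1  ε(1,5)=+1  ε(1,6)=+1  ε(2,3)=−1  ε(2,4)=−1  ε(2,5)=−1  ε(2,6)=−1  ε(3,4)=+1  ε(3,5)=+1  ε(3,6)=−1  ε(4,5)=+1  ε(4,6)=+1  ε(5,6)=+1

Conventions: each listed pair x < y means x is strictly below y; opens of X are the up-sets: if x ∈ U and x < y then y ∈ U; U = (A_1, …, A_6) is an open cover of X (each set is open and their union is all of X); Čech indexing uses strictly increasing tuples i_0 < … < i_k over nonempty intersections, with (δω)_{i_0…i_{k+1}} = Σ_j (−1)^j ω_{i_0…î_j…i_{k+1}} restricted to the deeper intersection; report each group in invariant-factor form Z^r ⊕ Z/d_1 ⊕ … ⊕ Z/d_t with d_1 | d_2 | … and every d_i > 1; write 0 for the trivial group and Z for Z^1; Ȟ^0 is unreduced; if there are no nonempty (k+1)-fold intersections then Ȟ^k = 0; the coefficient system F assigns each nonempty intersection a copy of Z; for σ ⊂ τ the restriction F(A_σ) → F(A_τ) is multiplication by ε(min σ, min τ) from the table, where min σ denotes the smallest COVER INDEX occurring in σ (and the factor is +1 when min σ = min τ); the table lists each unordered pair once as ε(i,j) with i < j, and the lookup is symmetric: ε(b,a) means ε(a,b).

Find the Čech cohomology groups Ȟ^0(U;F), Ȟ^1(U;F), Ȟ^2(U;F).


nonempty overlaps:
  A12={n} A16={c} A23={j} A34={g} A45={f} A56={h,m}
C dims 6,6; δ0: rk 6, SNF 1^5·2
degree 0: 6−6−0 = 0 → Ȟ^0 ≅ 0
degree 1: 6−0−6 = 0 plus torsion [2] → Ȟ^1 ≅ Z/2
degree 2: 0−0−0 = 0 → Ȟ^2 ≅ 0

Ȟ^0(U;F) ≅ 0,  Ȟ^1(U;F) ≅ Z/2,  Ȟ^2(U;F) ≅ 0


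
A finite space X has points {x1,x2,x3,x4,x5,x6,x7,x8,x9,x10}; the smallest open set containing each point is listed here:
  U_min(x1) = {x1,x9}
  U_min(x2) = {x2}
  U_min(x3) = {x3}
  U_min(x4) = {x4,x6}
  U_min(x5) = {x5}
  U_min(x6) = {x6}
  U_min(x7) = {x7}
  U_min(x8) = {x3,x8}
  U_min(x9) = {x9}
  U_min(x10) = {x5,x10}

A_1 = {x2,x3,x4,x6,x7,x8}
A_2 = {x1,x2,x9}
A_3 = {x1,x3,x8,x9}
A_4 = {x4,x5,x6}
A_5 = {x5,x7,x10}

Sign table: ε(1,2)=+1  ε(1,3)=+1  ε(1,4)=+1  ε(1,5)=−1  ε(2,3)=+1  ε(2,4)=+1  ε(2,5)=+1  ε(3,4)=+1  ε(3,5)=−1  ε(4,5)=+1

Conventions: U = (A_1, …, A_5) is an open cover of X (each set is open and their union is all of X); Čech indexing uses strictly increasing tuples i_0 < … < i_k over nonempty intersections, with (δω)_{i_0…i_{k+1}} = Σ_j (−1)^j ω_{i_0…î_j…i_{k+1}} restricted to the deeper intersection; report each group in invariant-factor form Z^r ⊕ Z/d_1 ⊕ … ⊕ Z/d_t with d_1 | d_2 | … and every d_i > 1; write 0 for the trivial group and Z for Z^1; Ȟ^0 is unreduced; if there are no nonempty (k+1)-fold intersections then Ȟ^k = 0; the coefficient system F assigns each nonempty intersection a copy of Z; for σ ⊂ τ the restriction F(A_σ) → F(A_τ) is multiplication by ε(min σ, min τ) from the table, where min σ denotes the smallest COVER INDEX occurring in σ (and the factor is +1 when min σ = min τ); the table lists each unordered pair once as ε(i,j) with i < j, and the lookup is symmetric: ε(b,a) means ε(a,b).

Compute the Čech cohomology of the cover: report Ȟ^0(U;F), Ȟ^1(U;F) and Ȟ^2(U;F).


Ȟ^0(U;F) ≅ 0, Ȟ^1(U;F) ≅ Z ⊕ Z/2, Ȟ^2(U;F) ≅ 0

nerve of the cover:
  A12={x2} A13={x3,x8} A14={x4,x6} A15={x7} A23={x1,x9} A45={x5}
C dims 5,6; δ0: rk 5, SNF 1^4·2
Ȟ^0 = (5 − 5) − 0 = 0, so Ȟ^0 ≅ 0
Ȟ^1 = (6 − 0) − 5 = 1 plus torsion [2], so Ȟ^1 ≅ Z ⊕ Z/2
Ȟ^2 = (0 − 0) − 0 = 0, so Ȟ^2 ≅ 0


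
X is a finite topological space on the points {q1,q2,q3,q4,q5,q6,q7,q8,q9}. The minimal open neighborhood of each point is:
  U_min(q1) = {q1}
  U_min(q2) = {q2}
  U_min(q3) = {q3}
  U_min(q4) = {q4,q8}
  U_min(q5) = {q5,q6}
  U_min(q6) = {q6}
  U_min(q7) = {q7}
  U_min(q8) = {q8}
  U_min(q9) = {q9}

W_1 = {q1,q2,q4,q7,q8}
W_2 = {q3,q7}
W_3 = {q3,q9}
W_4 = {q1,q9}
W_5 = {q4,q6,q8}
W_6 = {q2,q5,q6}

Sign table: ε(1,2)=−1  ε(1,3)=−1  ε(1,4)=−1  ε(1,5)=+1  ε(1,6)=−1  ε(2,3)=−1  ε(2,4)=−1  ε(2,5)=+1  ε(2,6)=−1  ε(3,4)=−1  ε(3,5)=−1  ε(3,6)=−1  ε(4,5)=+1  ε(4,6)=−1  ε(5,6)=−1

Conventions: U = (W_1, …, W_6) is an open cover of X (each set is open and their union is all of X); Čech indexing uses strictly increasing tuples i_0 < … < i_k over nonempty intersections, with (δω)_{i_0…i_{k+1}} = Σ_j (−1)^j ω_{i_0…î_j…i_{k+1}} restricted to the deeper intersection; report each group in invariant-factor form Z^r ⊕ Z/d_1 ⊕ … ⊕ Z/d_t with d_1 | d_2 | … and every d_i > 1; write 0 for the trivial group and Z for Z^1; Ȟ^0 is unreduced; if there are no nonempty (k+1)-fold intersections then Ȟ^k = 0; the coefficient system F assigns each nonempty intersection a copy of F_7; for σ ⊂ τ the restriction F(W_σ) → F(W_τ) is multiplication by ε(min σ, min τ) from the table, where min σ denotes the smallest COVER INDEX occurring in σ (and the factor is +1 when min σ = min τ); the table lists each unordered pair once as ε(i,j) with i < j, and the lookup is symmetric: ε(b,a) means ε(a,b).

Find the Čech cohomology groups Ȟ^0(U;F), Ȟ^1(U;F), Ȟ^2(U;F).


nerve of the cover:
  W12={q7} W14={q1} W15={q4,q8} W16={q2} W23={q3} W34={q9} W56={q6}
C dims 6,7; δ0: rk_F7 5
Ȟ^0 = (6 − 5) − 0 = 1, so Ȟ^0 ≅ Z/7
Ȟ^1 = (7 − 0) − 5 = 2, so Ȟ^1 ≅ Z/7 ⊕ Z/7
Ȟ^2 = (0 − 0) − 0 = 0, so Ȟ^2 ≅ 0

Ȟ^0 ≅ Z/7,  Ȟ^1 ≅ Z/7 ⊕ Z/7,  Ȟ^2 ≅ 0


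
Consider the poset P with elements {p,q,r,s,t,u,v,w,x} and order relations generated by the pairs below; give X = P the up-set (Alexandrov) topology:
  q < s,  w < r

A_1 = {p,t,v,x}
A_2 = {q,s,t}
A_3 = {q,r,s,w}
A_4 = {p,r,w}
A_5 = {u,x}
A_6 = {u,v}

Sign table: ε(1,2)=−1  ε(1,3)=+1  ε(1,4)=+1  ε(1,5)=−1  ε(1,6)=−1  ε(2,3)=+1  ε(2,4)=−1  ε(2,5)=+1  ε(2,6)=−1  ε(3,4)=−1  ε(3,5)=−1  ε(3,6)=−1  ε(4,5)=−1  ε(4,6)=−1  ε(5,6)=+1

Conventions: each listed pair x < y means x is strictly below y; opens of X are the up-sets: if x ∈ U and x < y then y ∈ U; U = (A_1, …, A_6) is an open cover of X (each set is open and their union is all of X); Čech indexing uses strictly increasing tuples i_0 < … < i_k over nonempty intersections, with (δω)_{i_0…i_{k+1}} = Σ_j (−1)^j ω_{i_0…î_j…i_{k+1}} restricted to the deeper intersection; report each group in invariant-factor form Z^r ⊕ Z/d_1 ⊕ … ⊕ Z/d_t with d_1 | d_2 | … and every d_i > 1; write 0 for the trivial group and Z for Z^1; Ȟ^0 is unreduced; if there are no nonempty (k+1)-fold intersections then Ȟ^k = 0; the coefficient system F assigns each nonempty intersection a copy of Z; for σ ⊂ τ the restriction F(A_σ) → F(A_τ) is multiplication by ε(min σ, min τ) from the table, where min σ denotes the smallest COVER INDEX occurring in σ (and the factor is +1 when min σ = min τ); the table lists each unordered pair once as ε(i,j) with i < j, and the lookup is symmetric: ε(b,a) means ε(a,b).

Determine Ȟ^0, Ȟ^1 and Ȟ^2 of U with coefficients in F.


Ȟ^0 = Z, Ȟ^1 = Z^2, Ȟ^2 = 0

cover nerve:
  A12={t} A14={p} A15={x} A16={v} A23={q,s} A34={r,w} A56={u}
C dims 6,7; δ0: rk 5, SNF 1^5
Ȟ^0: (6−5)−0=1 ⇒ Z
Ȟ^1: (7−0)−5=2 ⇒ Z^2
Ȟ^2: (0−0)−0=0 ⇒ 0


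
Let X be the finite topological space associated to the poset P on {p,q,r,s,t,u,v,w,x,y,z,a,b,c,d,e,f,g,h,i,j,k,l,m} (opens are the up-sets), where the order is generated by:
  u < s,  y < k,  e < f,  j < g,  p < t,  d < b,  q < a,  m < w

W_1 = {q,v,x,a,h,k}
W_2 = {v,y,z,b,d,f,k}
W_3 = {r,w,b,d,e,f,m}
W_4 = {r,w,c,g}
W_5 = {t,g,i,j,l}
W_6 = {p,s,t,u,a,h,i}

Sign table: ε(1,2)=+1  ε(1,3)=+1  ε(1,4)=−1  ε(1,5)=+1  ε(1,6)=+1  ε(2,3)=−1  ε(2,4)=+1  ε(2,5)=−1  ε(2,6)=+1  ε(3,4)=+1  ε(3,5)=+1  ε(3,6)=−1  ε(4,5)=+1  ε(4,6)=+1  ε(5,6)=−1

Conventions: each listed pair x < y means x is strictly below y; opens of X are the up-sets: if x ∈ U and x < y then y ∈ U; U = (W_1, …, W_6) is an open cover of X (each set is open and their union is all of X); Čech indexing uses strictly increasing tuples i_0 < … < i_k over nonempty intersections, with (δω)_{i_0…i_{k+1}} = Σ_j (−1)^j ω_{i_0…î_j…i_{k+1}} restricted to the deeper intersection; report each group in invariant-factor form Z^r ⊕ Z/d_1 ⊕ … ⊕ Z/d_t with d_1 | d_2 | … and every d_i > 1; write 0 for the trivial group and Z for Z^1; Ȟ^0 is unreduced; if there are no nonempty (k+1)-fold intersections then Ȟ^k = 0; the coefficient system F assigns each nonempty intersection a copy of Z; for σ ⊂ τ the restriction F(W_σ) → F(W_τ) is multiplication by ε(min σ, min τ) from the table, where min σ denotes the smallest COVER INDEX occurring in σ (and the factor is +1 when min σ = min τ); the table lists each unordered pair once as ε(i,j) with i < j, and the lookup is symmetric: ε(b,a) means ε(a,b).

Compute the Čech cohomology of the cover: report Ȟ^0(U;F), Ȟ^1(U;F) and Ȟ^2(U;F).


nerve simplices:
  W12={v,k} W16={a,h} W23={b,d,f} W34={r,w} W45={g} W56={t,i}
C dims 6,6; δ0: rk 5, SNF 1^5
degree 0: 6−5−0 = 1 → Ȟ^0 ≅ Z
degree 1: 6−0−5 = 1 → Ȟ^1 ≅ Z
degree 2: 0−0−0 = 0 → Ȟ^2 ≅ 0

Ȟ^0(U;F) ≅ Z,  Ȟ^1(U;F) ≅ Z,  Ȟ^2(U;F) ≅ 0
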